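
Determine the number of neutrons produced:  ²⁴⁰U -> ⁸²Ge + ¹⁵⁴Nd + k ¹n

4

Conserve mass number: 240 = 82 + 154 + k, so k = 240 − 236 = 4.
Check atomic number: 92 = 32 + 60 + 0 = 92. ✓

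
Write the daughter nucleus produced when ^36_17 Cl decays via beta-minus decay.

Ar-36

Beta-minus decay: mass number changes by +0, atomic number by +1.
A: 36 = 36; Z: 17 + 1 = 18.
Z = 18 is argon, so the daughter is ^36_18 Ar.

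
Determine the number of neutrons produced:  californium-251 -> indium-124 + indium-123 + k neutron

4

Conserve mass number: 251 = 124 + 123 + k, so k = 251 − 247 = 4.
Check atomic number: 98 = 49 + 49 + 0 = 98. ✓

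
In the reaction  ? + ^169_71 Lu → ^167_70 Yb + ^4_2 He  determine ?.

Conserve mass number: A + 169 = 167 + 4, so A = 2.
Conserve atomic number: Z + 71 = 70 + 2, so Z = 1.
A = 2 and Z = 1 is ^2_1 H — a deuteron.

deuteron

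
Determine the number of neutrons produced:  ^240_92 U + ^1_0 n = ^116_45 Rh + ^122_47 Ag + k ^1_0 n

3

Conserve mass number: 241 = 116 + 122 + k, so k = 241 − 238 = 3.
Check atomic number: 92 = 45 + 47 + 0 = 92. ✓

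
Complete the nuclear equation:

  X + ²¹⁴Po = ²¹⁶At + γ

deuteron

Conserve mass number: A + 214 = 216 + 0, so A = 2.
Conserve atomic number: Z + 84 = 85 + 0, so Z = 1.
A = 2 and Z = 1 is ²H — a deuteron.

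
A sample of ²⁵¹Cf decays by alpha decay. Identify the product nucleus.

Cm-247

Alpha decay: mass number changes by -4, atomic number by -2.
A: 251 − 4 = 247; Z: 98 − 2 = 96.
Z = 96 is curium, so the daughter is ²⁴⁷Cm.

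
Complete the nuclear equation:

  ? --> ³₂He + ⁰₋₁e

H-3

Conserve mass number: A = 3 + 0, so A = 3.
Conserve atomic number: Z = 2 − 1, so Z = 1.
A = 3 and Z = 1 is ³₁H — a triton.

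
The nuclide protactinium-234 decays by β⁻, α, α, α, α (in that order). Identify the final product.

Start: (A, Z) = (234, 91).
After β⁻: (234, 92).
After α: (230, 90).
After α: (226, 88).
After α: (222, 86).
After α: (218, 84).
Z = 84 is polonium.

Po-218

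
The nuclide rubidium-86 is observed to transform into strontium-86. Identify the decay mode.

ΔA = 86 − 86 = 0; ΔZ = 38 − 37 = +1.
A is unchanged and Z rises by 1 — a neutron has become a proton (β⁻ decay).

beta-minus decay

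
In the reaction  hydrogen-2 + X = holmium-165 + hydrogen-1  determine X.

Ho-164

Conserve mass number: 2 + A = 165 + 1, so A = 164.
Conserve atomic number: 1 + Z = 67 + 1, so Z = 67.
Z = 67 is holmium, so the species is holmium-164.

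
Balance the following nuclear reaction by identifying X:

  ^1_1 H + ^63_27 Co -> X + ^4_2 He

Fe-60

Conserve mass number: 1 + 63 = A + 4, so A = 60.
Conserve atomic number: 1 + 27 = Z + 2, so Z = 26.
Z = 26 is iron, so the species is ^60_26 Fe.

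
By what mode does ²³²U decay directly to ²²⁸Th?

ΔA = 228 − 232 = -4; ΔZ = 90 − 92 = -2.
A drops by 4 and Z drops by 2 — the signature of alpha emission.

alpha decay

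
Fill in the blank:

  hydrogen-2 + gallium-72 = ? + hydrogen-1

Ga-73

Conserve mass number: 2 + 72 = A + 1, so A = 73.
Conserve atomic number: 1 + 31 = Z + 1, so Z = 31.
Z = 31 is gallium, so the species is gallium-73.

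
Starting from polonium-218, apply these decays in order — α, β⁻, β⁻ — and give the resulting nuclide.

Po-214

Start: (A, Z) = (218, 84).
After α: (214, 82).
After β⁻: (214, 83).
After β⁻: (214, 84).
Z = 84 is polonium.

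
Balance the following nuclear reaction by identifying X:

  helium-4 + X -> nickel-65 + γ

Conserve mass number: 4 + A = 65 + 0, so A = 61.
Conserve atomic number: 2 + Z = 28 + 0, so Z = 26.
Z = 26 is iron, so the species is iron-61.

Fe-61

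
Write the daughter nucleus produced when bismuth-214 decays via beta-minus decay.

Beta-minus decay: mass number changes by +0, atomic number by +1.
A: 214 = 214; Z: 83 + 1 = 84.
Z = 84 is polonium, so the daughter is polonium-214.

Po-214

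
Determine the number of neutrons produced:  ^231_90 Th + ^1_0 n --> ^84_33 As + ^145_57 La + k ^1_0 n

Conserve mass number: 232 = 84 + 145 + k, so k = 232 − 229 = 3.
Check atomic number: 90 = 33 + 57 + 0 = 90. ✓

3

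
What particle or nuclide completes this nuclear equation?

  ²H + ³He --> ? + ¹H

He-4

Conserve mass number: 2 + 3 = A + 1, so A = 4.
Conserve atomic number: 1 + 2 = Z + 1, so Z = 2.
A = 4 and Z = 2 is ⁴He — an alpha particle.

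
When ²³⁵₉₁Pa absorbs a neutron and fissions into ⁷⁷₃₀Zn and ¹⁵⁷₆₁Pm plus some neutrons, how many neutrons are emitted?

Conserve mass number: 236 = 77 + 157 + k, so k = 236 − 234 = 2.
Check atomic number: 91 = 30 + 61 + 0 = 91. ✓

2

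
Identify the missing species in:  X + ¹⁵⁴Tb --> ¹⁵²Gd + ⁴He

Conserve mass number: A + 154 = 152 + 4, so A = 2.
Conserve atomic number: Z + 65 = 64 + 2, so Z = 1.
A = 2 and Z = 1 is ²H — a deuteron.

deuteron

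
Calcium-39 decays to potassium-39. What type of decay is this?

ΔA = 39 − 39 = 0; ΔZ = 19 − 20 = -1.
A is unchanged and Z drops by 1 — a proton has become a neutron (β⁺ emission or electron capture).

beta-plus decay or electron capture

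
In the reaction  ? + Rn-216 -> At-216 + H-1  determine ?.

neutron

Conserve mass number: A + 216 = 216 + 1, so A = 1.
Conserve atomic number: Z + 86 = 85 + 1, so Z = 0.
A = 1 and Z = 0 is n — a neutron.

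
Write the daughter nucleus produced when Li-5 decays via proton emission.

He-4

Proton emission: mass number changes by -1, atomic number by -1.
A: 5 − 1 = 4; Z: 3 − 1 = 2.
Z = 2 is helium, so the daughter is He-4.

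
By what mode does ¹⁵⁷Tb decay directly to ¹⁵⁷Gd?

ΔA = 157 − 157 = 0; ΔZ = 64 − 65 = -1.
A is unchanged and Z drops by 1 — a proton has become a neutron (β⁺ emission or electron capture).

beta-plus decay or electron capture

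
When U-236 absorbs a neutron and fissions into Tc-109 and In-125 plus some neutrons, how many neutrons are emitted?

Conserve mass number: 237 = 109 + 125 + k, so k = 237 − 234 = 3.
Check atomic number: 92 = 43 + 49 + 0 = 92. ✓

3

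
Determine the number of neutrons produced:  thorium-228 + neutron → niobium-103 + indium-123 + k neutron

3

Conserve mass number: 229 = 103 + 123 + k, so k = 229 − 226 = 3.
Check atomic number: 90 = 41 + 49 + 0 = 90. ✓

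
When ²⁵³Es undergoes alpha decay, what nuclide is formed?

Alpha decay: mass number changes by -4, atomic number by -2.
A: 253 − 4 = 249; Z: 99 − 2 = 97.
Z = 97 is berkelium, so the daughter is ²⁴⁹Bk.

Bk-249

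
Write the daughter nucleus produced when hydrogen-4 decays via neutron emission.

Neutron emission: mass number changes by -1, atomic number by +0.
A: 4 − 1 = 3; Z: 1 = 1.
Z = 1 is hydrogen, so the daughter is hydrogen-3.

H-3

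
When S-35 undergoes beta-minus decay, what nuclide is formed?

Beta-minus decay: mass number changes by +0, atomic number by +1.
A: 35 = 35; Z: 16 + 1 = 17.
Z = 17 is chlorine, so the daughter is Cl-35.

Cl-35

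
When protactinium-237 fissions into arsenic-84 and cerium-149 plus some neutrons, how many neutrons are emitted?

Conserve mass number: 237 = 84 + 149 + k, so k = 237 − 233 = 4.
Check atomic number: 91 = 33 + 58 + 0 = 91. ✓

4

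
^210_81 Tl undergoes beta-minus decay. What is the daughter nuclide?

Pb-210

Beta-minus decay: mass number changes by +0, atomic number by +1.
A: 210 = 210; Z: 81 + 1 = 82.
Z = 82 is lead, so the daughter is ^210_82 Pb.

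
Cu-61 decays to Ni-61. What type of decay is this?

ΔA = 61 − 61 = 0; ΔZ = 28 − 29 = -1.
A is unchanged and Z drops by 1 — a proton has become a neutron (β⁺ emission or electron capture).

beta-plus decay or electron capture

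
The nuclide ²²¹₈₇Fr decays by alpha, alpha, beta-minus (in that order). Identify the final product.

Start: (A, Z) = (221, 87).
After α: (217, 85).
After α: (213, 83).
After β⁻: (213, 84).
Z = 84 is polonium.

Po-213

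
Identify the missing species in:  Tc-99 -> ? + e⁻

Conserve mass number: 99 = A + 0, so A = 99.
Conserve atomic number: 43 = Z − 1, so Z = 44.
Z = 44 is ruthenium, so the species is Ru-99.

Ru-99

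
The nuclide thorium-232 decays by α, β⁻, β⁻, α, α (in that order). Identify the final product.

Rn-220

Start: (A, Z) = (232, 90).
After α: (228, 88).
After β⁻: (228, 89).
After β⁻: (228, 90).
After α: (224, 88).
After α: (220, 86).
Z = 86 is radon.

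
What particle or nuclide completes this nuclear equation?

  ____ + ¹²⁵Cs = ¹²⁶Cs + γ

Conserve mass number: A + 125 = 126 + 0, so A = 1.
Conserve atomic number: Z + 55 = 55 + 0, so Z = 0.
A = 1 and Z = 0 is ¹n — a neutron.

neutron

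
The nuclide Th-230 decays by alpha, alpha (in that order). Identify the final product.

Start: (A, Z) = (230, 90).
After α: (226, 88).
After α: (222, 86).
Z = 86 is radon.

Rn-222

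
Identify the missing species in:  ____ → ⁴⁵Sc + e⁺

Conserve mass number: A = 45 + 0, so A = 45.
Conserve atomic number: Z = 21 + 1, so Z = 22.
Z = 22 is titanium, so the species is ⁴⁵Ti.

Ti-45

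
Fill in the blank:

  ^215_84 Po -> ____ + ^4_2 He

Conserve mass number: 215 = A + 4, so A = 211.
Conserve atomic number: 84 = Z + 2, so Z = 82.
Z = 82 is lead, so the species is ^211_82 Pb.

Pb-211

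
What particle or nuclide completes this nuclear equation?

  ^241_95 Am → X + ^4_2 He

Conserve mass number: 241 = A + 4, so A = 237.
Conserve atomic number: 95 = Z + 2, so Z = 93.
Z = 93 is neptunium, so the species is ^237_93 Np.

Np-237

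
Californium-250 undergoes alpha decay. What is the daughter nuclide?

Cm-246

Alpha decay: mass number changes by -4, atomic number by -2.
A: 250 − 4 = 246; Z: 98 − 2 = 96.
Z = 96 is curium, so the daughter is curium-246.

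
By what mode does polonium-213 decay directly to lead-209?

ΔA = 209 − 213 = -4; ΔZ = 82 − 84 = -2.
A drops by 4 and Z drops by 2 — the signature of alpha emission.

alpha decay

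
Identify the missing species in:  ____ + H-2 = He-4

deuteron

Conserve mass number: A + 2 = 4, so A = 2.
Conserve atomic number: Z + 1 = 2, so Z = 1.
A = 2 and Z = 1 is H-2 — a deuteron.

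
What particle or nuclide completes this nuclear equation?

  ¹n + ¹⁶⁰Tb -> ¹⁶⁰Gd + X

Conserve mass number: 1 + 160 = 160 + A, so A = 1.
Conserve atomic number: 0 + 65 = 64 + Z, so Z = 1.
A = 1 and Z = 1 is ¹H — a proton.

proton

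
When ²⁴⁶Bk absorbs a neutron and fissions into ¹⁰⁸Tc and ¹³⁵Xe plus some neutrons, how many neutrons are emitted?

4

Conserve mass number: 247 = 108 + 135 + k, so k = 247 − 243 = 4.
Check atomic number: 97 = 43 + 54 + 0 = 97. ✓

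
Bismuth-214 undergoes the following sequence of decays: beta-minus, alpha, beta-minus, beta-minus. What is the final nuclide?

Start: (A, Z) = (214, 83).
After β⁻: (214, 84).
After α: (210, 82).
After β⁻: (210, 83).
After β⁻: (210, 84).
Z = 84 is polonium.

Po-210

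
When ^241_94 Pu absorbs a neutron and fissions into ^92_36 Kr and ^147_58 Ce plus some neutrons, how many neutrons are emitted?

3

Conserve mass number: 242 = 92 + 147 + k, so k = 242 − 239 = 3.
Check atomic number: 94 = 36 + 58 + 0 = 94. ✓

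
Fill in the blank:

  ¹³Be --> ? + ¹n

Conserve mass number: 13 = A + 1, so A = 12.
Conserve atomic number: 4 = Z + 0, so Z = 4.
Z = 4 is beryllium, so the species is ¹²Be.

Be-12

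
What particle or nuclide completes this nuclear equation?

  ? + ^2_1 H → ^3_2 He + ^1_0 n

Conserve mass number: A + 2 = 3 + 1, so A = 2.
Conserve atomic number: Z + 1 = 2 + 0, so Z = 1.
A = 2 and Z = 1 is ^2_1 H — a deuteron.

deuteron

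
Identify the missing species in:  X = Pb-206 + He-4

Po-210

Conserve mass number: A = 206 + 4, so A = 210.
Conserve atomic number: Z = 82 + 2, so Z = 84.
Z = 84 is polonium, so the species is Po-210.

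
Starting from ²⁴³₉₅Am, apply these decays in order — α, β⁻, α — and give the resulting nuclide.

Start: (A, Z) = (243, 95).
After α: (239, 93).
After β⁻: (239, 94).
After α: (235, 92).
Z = 92 is uranium.

U-235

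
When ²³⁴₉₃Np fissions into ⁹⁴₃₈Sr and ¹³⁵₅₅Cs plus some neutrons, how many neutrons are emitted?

Conserve mass number: 234 = 94 + 135 + k, so k = 234 − 229 = 5.
Check atomic number: 93 = 38 + 55 + 0 = 93. ✓

5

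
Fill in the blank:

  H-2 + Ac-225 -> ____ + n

Th-226

Conserve mass number: 2 + 225 = A + 1, so A = 226.
Conserve atomic number: 1 + 89 = Z + 0, so Z = 90.
Z = 90 is thorium, so the species is Th-226.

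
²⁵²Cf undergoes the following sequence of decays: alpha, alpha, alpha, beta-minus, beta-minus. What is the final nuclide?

Pu-240

Start: (A, Z) = (252, 98).
After α: (248, 96).
After α: (244, 94).
After α: (240, 92).
After β⁻: (240, 93).
After β⁻: (240, 94).
Z = 94 is plutonium.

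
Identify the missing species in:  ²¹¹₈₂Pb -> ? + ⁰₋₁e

Conserve mass number: 211 = A + 0, so A = 211.
Conserve atomic number: 82 = Z − 1, so Z = 83.
Z = 83 is bismuth, so the species is ²¹¹₈₃Bi.

Bi-211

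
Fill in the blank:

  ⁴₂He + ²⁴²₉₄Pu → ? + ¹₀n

Cm-245

Conserve mass number: 4 + 242 = A + 1, so A = 245.
Conserve atomic number: 2 + 94 = Z + 0, so Z = 96.
Z = 96 is curium, so the species is ²⁴⁵₉₆Cm.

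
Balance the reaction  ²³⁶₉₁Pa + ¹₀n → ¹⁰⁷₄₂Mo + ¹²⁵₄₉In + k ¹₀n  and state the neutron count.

5

Conserve mass number: 237 = 107 + 125 + k, so k = 237 − 232 = 5.
Check atomic number: 91 = 42 + 49 + 0 = 91. ✓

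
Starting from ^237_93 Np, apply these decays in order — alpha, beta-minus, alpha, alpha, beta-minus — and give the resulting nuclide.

Start: (A, Z) = (237, 93).
After α: (233, 91).
After β⁻: (233, 92).
After α: (229, 90).
After α: (225, 88).
After β⁻: (225, 89).
Z = 89 is actinium.

Ac-225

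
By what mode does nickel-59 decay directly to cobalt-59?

beta-plus decay or electron capture

ΔA = 59 − 59 = 0; ΔZ = 27 − 28 = -1.
A is unchanged and Z drops by 1 — a proton has become a neutron (β⁺ emission or electron capture).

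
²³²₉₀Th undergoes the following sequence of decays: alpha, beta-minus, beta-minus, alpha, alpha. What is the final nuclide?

Rn-220

Start: (A, Z) = (232, 90).
After α: (228, 88).
After β⁻: (228, 89).
After β⁻: (228, 90).
After α: (224, 88).
After α: (220, 86).
Z = 86 is radon.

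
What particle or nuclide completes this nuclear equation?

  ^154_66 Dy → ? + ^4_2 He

Gd-150

Conserve mass number: 154 = A + 4, so A = 150.
Conserve atomic number: 66 = Z + 2, so Z = 64.
Z = 64 is gadolinium, so the species is ^150_64 Gd.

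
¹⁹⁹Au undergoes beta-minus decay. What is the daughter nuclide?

Beta-minus decay: mass number changes by +0, atomic number by +1.
A: 199 = 199; Z: 79 + 1 = 80.
Z = 80 is mercury, so the daughter is ¹⁹⁹Hg.

Hg-199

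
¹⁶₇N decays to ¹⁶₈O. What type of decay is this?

beta-minus decay

ΔA = 16 − 16 = 0; ΔZ = 8 − 7 = +1.
A is unchanged and Z rises by 1 — a neutron has become a proton (β⁻ decay).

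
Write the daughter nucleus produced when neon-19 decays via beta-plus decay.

Beta-plus decay: mass number changes by +0, atomic number by -1.
A: 19 = 19; Z: 10 − 1 = 9.
Z = 9 is fluorine, so the daughter is fluorine-19.

F-19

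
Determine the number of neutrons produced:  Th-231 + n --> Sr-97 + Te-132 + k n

3

Conserve mass number: 232 = 97 + 132 + k, so k = 232 − 229 = 3.
Check atomic number: 90 = 38 + 52 + 0 = 90. ✓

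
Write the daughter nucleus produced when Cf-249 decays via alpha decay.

Alpha decay: mass number changes by -4, atomic number by -2.
A: 249 − 4 = 245; Z: 98 − 2 = 96.
Z = 96 is curium, so the daughter is Cm-245.

Cm-245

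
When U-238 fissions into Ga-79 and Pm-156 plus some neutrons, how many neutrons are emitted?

Conserve mass number: 238 = 79 + 156 + k, so k = 238 − 235 = 3.
Check atomic number: 92 = 31 + 61 + 0 = 92. ✓

3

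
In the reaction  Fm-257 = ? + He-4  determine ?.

Cf-253

Conserve mass number: 257 = A + 4, so A = 253.
Conserve atomic number: 100 = Z + 2, so Z = 98.
Z = 98 is californium, so the species is Cf-253.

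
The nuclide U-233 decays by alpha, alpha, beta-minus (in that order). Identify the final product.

Ac-225

Start: (A, Z) = (233, 92).
After α: (229, 90).
After α: (225, 88).
After β⁻: (225, 89).
Z = 89 is actinium.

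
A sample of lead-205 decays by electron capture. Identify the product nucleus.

Tl-205

Electron capture: mass number changes by +0, atomic number by -1.
A: 205 = 205; Z: 82 − 1 = 81.
Z = 81 is thallium, so the daughter is thallium-205.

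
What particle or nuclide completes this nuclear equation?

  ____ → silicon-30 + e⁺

Conserve mass number: A = 30 + 0, so A = 30.
Conserve atomic number: Z = 14 + 1, so Z = 15.
Z = 15 is phosphorus, so the species is phosphorus-30.

P-30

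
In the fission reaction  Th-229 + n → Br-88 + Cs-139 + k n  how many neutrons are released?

3

Conserve mass number: 230 = 88 + 139 + k, so k = 230 − 227 = 3.
Check atomic number: 90 = 35 + 55 + 0 = 90. ✓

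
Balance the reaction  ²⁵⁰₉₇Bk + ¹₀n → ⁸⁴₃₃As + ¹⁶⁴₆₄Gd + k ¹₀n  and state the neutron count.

3

Conserve mass number: 251 = 84 + 164 + k, so k = 251 − 248 = 3.
Check atomic number: 97 = 33 + 64 + 0 = 97. ✓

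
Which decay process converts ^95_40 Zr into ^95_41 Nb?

beta-minus decay

ΔA = 95 − 95 = 0; ΔZ = 41 − 40 = +1.
A is unchanged and Z rises by 1 — a neutron has become a proton (β⁻ decay).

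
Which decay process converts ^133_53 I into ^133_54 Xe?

ΔA = 133 − 133 = 0; ΔZ = 54 − 53 = +1.
A is unchanged and Z rises by 1 — a neutron has become a proton (β⁻ decay).

beta-minus decay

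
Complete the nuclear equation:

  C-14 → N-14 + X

beta-minus particle

Conserve mass number: 14 = 14 + A, so A = 0.
Conserve atomic number: 6 = 7 + Z, so Z = -1.
A = 0 and Z = -1 is e⁻ — a beta-minus particle.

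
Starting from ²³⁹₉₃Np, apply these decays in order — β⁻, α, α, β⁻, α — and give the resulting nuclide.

Ac-227

Start: (A, Z) = (239, 93).
After β⁻: (239, 94).
After α: (235, 92).
After α: (231, 90).
After β⁻: (231, 91).
After α: (227, 89).
Z = 89 is actinium.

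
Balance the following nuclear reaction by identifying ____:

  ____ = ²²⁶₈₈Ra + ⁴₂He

Th-230

Conserve mass number: A = 226 + 4, so A = 230.
Conserve atomic number: Z = 88 + 2, so Z = 90.
Z = 90 is thorium, so the species is ²³⁰₉₀Th.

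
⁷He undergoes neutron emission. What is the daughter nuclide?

Neutron emission: mass number changes by -1, atomic number by +0.
A: 7 − 1 = 6; Z: 2 = 2.
Z = 2 is helium, so the daughter is ⁶He.

He-6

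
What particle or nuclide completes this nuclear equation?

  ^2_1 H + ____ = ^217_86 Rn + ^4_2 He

Fr-219

Conserve mass number: 2 + A = 217 + 4, so A = 219.
Conserve atomic number: 1 + Z = 86 + 2, so Z = 87.
Z = 87 is francium, so the species is ^219_87 Fr.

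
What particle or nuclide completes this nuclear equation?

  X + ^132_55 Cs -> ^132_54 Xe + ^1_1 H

Conserve mass number: A + 132 = 132 + 1, so A = 1.
Conserve atomic number: Z + 55 = 54 + 1, so Z = 0.
A = 1 and Z = 0 is ^1_0 n — a neutron.

neutron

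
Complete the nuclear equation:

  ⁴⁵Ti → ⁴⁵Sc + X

Conserve mass number: 45 = 45 + A, so A = 0.
Conserve atomic number: 22 = 21 + Z, so Z = 1.
A = 0 and Z = 1 is e⁺ — a positron.

positron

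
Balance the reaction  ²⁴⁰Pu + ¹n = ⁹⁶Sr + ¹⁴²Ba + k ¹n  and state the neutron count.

Conserve mass number: 241 = 96 + 142 + k, so k = 241 − 238 = 3.
Check atomic number: 94 = 38 + 56 + 0 = 94. ✓

3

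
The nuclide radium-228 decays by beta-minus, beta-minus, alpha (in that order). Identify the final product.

Ra-224

Start: (A, Z) = (228, 88).
After β⁻: (228, 89).
After β⁻: (228, 90).
After α: (224, 88).
Z = 88 is radium.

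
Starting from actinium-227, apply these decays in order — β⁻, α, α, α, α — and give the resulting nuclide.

Pb-211

Start: (A, Z) = (227, 89).
After β⁻: (227, 90).
After α: (223, 88).
After α: (219, 86).
After α: (215, 84).
After α: (211, 82).
Z = 82 is lead.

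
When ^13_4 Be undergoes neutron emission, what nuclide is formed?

Neutron emission: mass number changes by -1, atomic number by +0.
A: 13 − 1 = 12; Z: 4 = 4.
Z = 4 is beryllium, so the daughter is ^12_4 Be.

Be-12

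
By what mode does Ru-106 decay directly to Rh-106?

ΔA = 106 − 106 = 0; ΔZ = 45 − 44 = +1.
A is unchanged and Z rises by 1 — a neutron has become a proton (β⁻ decay).

beta-minus decay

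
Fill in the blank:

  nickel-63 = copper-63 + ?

beta-minus particle

Conserve mass number: 63 = 63 + A, so A = 0.
Conserve atomic number: 28 = 29 + Z, so Z = -1.
A = 0 and Z = -1 is e⁻ — a beta-minus particle.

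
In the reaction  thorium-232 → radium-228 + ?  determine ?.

alpha particle

Conserve mass number: 232 = 228 + A, so A = 4.
Conserve atomic number: 90 = 88 + Z, so Z = 2.
A = 4 and Z = 2 is helium-4 — an alpha particle.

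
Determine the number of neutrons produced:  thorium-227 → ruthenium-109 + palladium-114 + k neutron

Conserve mass number: 227 = 109 + 114 + k, so k = 227 − 223 = 4.
Check atomic number: 90 = 44 + 46 + 0 = 90. ✓

4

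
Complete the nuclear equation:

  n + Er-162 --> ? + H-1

Conserve mass number: 1 + 162 = A + 1, so A = 162.
Conserve atomic number: 0 + 68 = Z + 1, so Z = 67.
Z = 67 is holmium, so the species is Ho-162.

Ho-162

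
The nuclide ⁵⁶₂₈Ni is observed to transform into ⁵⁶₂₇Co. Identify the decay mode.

ΔA = 56 − 56 = 0; ΔZ = 27 − 28 = -1.
A is unchanged and Z drops by 1 — a proton has become a neutron (β⁺ emission or electron capture).

beta-plus decay or electron capture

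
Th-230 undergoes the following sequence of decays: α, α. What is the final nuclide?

Start: (A, Z) = (230, 90).
After α: (226, 88).
After α: (222, 86).
Z = 86 is radon.

Rn-222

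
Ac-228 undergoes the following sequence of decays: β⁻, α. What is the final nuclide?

Start: (A, Z) = (228, 89).
After β⁻: (228, 90).
After α: (224, 88).
Z = 88 is radium.

Ra-224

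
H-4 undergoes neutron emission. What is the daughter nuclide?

Neutron emission: mass number changes by -1, atomic number by +0.
A: 4 − 1 = 3; Z: 1 = 1.
Z = 1 is hydrogen, so the daughter is H-3.

H-3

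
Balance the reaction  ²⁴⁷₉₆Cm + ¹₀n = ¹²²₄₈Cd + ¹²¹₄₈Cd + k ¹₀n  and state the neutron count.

5

Conserve mass number: 248 = 122 + 121 + k, so k = 248 − 243 = 5.
Check atomic number: 96 = 48 + 48 + 0 = 96. ✓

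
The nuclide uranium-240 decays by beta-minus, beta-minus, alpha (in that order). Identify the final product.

Start: (A, Z) = (240, 92).
After β⁻: (240, 93).
After β⁻: (240, 94).
After α: (236, 92).
Z = 92 is uranium.

U-236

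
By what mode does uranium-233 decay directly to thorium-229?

alpha decay

ΔA = 229 − 233 = -4; ΔZ = 90 − 92 = -2.
A drops by 4 and Z drops by 2 — the signature of alpha emission.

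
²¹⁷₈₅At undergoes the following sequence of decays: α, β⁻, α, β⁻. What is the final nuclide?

Start: (A, Z) = (217, 85).
After α: (213, 83).
After β⁻: (213, 84).
After α: (209, 82).
After β⁻: (209, 83).
Z = 83 is bismuth.

Bi-209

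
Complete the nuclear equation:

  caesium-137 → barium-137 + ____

beta-minus particle

Conserve mass number: 137 = 137 + A, so A = 0.
Conserve atomic number: 55 = 56 + Z, so Z = -1.
A = 0 and Z = -1 is e⁻ — a beta-minus particle.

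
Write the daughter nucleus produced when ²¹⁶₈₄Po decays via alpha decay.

Pb-212

Alpha decay: mass number changes by -4, atomic number by -2.
A: 216 − 4 = 212; Z: 84 − 2 = 82.
Z = 82 is lead, so the daughter is ²¹²₈₂Pb.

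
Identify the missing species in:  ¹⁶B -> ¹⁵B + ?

Conserve mass number: 16 = 15 + A, so A = 1.
Conserve atomic number: 5 = 5 + Z, so Z = 0.
A = 1 and Z = 0 is ¹n — a neutron.

neutron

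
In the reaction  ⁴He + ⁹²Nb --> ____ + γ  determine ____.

Tc-96

Conserve mass number: 4 + 92 = A + 0, so A = 96.
Conserve atomic number: 2 + 41 = Z + 0, so Z = 43.
Z = 43 is technetium, so the species is ⁹⁶Tc.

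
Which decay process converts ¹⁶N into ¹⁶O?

ΔA = 16 − 16 = 0; ΔZ = 8 − 7 = +1.
A is unchanged and Z rises by 1 — a neutron has become a proton (β⁻ decay).

beta-minus decay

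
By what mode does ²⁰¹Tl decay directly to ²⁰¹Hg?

ΔA = 201 − 201 = 0; ΔZ = 80 − 81 = -1.
A is unchanged and Z drops by 1 — a proton has become a neutron (β⁺ emission or electron capture).

beta-plus decay or electron capture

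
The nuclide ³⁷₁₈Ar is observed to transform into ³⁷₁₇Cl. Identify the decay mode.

ΔA = 37 − 37 = 0; ΔZ = 17 − 18 = -1.
A is unchanged and Z drops by 1 — a proton has become a neutron (β⁺ emission or electron capture).

beta-plus decay or electron capture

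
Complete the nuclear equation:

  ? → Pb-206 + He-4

Conserve mass number: A = 206 + 4, so A = 210.
Conserve atomic number: Z = 82 + 2, so Z = 84.
Z = 84 is polonium, so the species is Po-210.

Po-210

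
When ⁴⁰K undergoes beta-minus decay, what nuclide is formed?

Ca-40

Beta-minus decay: mass number changes by +0, atomic number by +1.
A: 40 = 40; Z: 19 + 1 = 20.
Z = 20 is calcium, so the daughter is ⁴⁰Ca.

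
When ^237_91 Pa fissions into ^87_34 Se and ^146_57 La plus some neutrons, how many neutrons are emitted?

4

Conserve mass number: 237 = 87 + 146 + k, so k = 237 − 233 = 4.
Check atomic number: 91 = 34 + 57 + 0 = 91. ✓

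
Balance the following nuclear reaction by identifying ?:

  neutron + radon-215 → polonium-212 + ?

alpha particle

Conserve mass number: 1 + 215 = 212 + A, so A = 4.
Conserve atomic number: 0 + 86 = 84 + Z, so Z = 2.
A = 4 and Z = 2 is helium-4 — an alpha particle.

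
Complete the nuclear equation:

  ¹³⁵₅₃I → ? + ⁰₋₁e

Xe-135

Conserve mass number: 135 = A + 0, so A = 135.
Conserve atomic number: 53 = Z − 1, so Z = 54.
Z = 54 is xenon, so the species is ¹³⁵₅₄Xe.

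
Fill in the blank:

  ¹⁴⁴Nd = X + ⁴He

Ce-140

Conserve mass number: 144 = A + 4, so A = 140.
Conserve atomic number: 60 = Z + 2, so Z = 58.
Z = 58 is cerium, so the species is ¹⁴⁰Ce.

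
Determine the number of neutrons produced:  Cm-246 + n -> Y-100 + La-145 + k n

Conserve mass number: 247 = 100 + 145 + k, so k = 247 − 245 = 2.
Check atomic number: 96 = 39 + 57 + 0 = 96. ✓

2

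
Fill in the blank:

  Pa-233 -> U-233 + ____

beta-minus particle

Conserve mass number: 233 = 233 + A, so A = 0.
Conserve atomic number: 91 = 92 + Z, so Z = -1.
A = 0 and Z = -1 is e⁻ — a beta-minus particle.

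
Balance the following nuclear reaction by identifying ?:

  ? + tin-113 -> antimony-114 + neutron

Conserve mass number: A + 113 = 114 + 1, so A = 2.
Conserve atomic number: Z + 50 = 51 + 0, so Z = 1.
A = 2 and Z = 1 is hydrogen-2 — a deuteron.

deuteron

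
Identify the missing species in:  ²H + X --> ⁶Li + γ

Conserve mass number: 2 + A = 6 + 0, so A = 4.
Conserve atomic number: 1 + Z = 3 + 0, so Z = 2.
A = 4 and Z = 2 is ⁴He — an alpha particle.

alpha particle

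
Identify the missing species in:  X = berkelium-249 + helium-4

Conserve mass number: A = 249 + 4, so A = 253.
Conserve atomic number: Z = 97 + 2, so Z = 99.
Z = 99 is einsteinium, so the species is einsteinium-253.

Es-253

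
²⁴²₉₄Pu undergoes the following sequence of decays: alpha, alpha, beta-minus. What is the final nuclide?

Pa-234

Start: (A, Z) = (242, 94).
After α: (238, 92).
After α: (234, 90).
After β⁻: (234, 91).
Z = 91 is protactinium.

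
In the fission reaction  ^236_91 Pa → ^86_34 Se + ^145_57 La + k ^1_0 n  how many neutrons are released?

Conserve mass number: 236 = 86 + 145 + k, so k = 236 − 231 = 5.
Check atomic number: 91 = 34 + 57 + 0 = 91. ✓

5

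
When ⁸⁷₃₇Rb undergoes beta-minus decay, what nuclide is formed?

Sr-87

Beta-minus decay: mass number changes by +0, atomic number by +1.
A: 87 = 87; Z: 37 + 1 = 38.
Z = 38 is strontium, so the daughter is ⁸⁷₃₈Sr.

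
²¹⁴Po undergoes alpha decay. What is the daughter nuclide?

Alpha decay: mass number changes by -4, atomic number by -2.
A: 214 − 4 = 210; Z: 84 − 2 = 82.
Z = 82 is lead, so the daughter is ²¹⁰Pb.

Pb-210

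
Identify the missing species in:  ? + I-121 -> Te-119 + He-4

Conserve mass number: A + 121 = 119 + 4, so A = 2.
Conserve atomic number: Z + 53 = 52 + 2, so Z = 1.
A = 2 and Z = 1 is H-2 — a deuteron.

deuteron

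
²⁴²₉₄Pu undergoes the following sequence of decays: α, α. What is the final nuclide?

Start: (A, Z) = (242, 94).
After α: (238, 92).
After α: (234, 90).
Z = 90 is thorium.

Th-234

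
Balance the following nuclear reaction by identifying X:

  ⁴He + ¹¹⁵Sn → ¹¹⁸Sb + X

proton

Conserve mass number: 4 + 115 = 118 + A, so A = 1.
Conserve atomic number: 2 + 50 = 51 + Z, so Z = 1.
A = 1 and Z = 1 is ¹H — a proton.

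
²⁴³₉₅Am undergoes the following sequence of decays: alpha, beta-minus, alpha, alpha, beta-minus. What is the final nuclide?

Pa-231

Start: (A, Z) = (243, 95).
After α: (239, 93).
After β⁻: (239, 94).
After α: (235, 92).
After α: (231, 90).
After β⁻: (231, 91).
Z = 91 is protactinium.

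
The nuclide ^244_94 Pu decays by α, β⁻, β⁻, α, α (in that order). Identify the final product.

Start: (A, Z) = (244, 94).
After α: (240, 92).
After β⁻: (240, 93).
After β⁻: (240, 94).
After α: (236, 92).
After α: (232, 90).
Z = 90 is thorium.

Th-232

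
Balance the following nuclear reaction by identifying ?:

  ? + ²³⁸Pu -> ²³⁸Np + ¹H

Conserve mass number: A + 238 = 238 + 1, so A = 1.
Conserve atomic number: Z + 94 = 93 + 1, so Z = 0.
A = 1 and Z = 0 is ¹n — a neutron.

neutron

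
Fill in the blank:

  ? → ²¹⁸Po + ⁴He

Rn-222

Conserve mass number: A = 218 + 4, so A = 222.
Conserve atomic number: Z = 84 + 2, so Z = 86.
Z = 86 is radon, so the species is ²²²Rn.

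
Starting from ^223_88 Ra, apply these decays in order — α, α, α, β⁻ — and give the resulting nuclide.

Start: (A, Z) = (223, 88).
After α: (219, 86).
After α: (215, 84).
After α: (211, 82).
After β⁻: (211, 83).
Z = 83 is bismuth.

Bi-211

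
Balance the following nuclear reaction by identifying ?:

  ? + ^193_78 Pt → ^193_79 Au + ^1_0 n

Conserve mass number: A + 193 = 193 + 1, so A = 1.
Conserve atomic number: Z + 78 = 79 + 0, so Z = 1.
A = 1 and Z = 1 is ^1_1 H — a proton.

proton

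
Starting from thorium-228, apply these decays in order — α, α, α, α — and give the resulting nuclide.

Start: (A, Z) = (228, 90).
After α: (224, 88).
After α: (220, 86).
After α: (216, 84).
After α: (212, 82).
Z = 82 is lead.

Pb-212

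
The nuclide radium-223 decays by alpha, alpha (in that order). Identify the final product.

Po-215

Start: (A, Z) = (223, 88).
After α: (219, 86).
After α: (215, 84).
Z = 84 is polonium.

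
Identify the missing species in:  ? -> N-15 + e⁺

Conserve mass number: A = 15 + 0, so A = 15.
Conserve atomic number: Z = 7 + 1, so Z = 8.
Z = 8 is oxygen, so the species is O-15.

O-15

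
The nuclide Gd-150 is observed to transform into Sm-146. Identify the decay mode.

alpha decay

ΔA = 146 − 150 = -4; ΔZ = 62 − 64 = -2.
A drops by 4 and Z drops by 2 — the signature of alpha emission.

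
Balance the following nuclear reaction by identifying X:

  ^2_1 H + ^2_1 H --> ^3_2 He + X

neutron

Conserve mass number: 2 + 2 = 3 + A, so A = 1.
Conserve atomic number: 1 + 1 = 2 + Z, so Z = 0.
A = 1 and Z = 0 is ^1_0 n — a neutron.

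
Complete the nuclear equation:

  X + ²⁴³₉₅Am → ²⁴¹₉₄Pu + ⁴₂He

deuteron

Conserve mass number: A + 243 = 241 + 4, so A = 2.
Conserve atomic number: Z + 95 = 94 + 2, so Z = 1.
A = 2 and Z = 1 is ²₁H — a deuteron.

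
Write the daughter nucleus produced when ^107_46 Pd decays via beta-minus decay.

Ag-107

Beta-minus decay: mass number changes by +0, atomic number by +1.
A: 107 = 107; Z: 46 + 1 = 47.
Z = 47 is silver, so the daughter is ^107_47 Ag.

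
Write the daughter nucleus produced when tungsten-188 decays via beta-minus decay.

Re-188

Beta-minus decay: mass number changes by +0, atomic number by +1.
A: 188 = 188; Z: 74 + 1 = 75.
Z = 75 is rhenium, so the daughter is rhenium-188.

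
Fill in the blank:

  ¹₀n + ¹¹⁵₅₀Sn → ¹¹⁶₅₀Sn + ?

gamma ray

Conserve mass number: 1 + 115 = 116 + A, so A = 0.
Conserve atomic number: 0 + 50 = 50 + Z, so Z = 0.
A = 0 and Z = 0 is ⁰₀γ — a gamma ray.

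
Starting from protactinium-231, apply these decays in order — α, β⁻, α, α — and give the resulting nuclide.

Start: (A, Z) = (231, 91).
After α: (227, 89).
After β⁻: (227, 90).
After α: (223, 88).
After α: (219, 86).
Z = 86 is radon.

Rn-219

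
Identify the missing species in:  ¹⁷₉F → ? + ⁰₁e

O-17

Conserve mass number: 17 = A + 0, so A = 17.
Conserve atomic number: 9 = Z + 1, so Z = 8.
Z = 8 is oxygen, so the species is ¹⁷₈O.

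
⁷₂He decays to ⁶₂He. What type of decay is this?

neutron emission

ΔA = 6 − 7 = -1; ΔZ = 2 − 2 = +0.
A drops by 1 with Z unchanged — a neutron was emitted.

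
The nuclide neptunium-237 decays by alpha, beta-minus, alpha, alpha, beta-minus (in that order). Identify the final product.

Ac-225

Start: (A, Z) = (237, 93).
After α: (233, 91).
After β⁻: (233, 92).
After α: (229, 90).
After α: (225, 88).
After β⁻: (225, 89).
Z = 89 is actinium.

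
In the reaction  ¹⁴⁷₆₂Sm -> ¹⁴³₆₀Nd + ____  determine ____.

alpha particle

Conserve mass number: 147 = 143 + A, so A = 4.
Conserve atomic number: 62 = 60 + Z, so Z = 2.
A = 4 and Z = 2 is ⁴₂He — an alpha particle.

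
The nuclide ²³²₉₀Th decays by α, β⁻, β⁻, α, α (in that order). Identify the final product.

Start: (A, Z) = (232, 90).
After α: (228, 88).
After β⁻: (228, 89).
After β⁻: (228, 90).
After α: (224, 88).
After α: (220, 86).
Z = 86 is radon.

Rn-220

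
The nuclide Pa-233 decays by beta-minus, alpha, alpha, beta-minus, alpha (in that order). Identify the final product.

Start: (A, Z) = (233, 91).
After β⁻: (233, 92).
After α: (229, 90).
After α: (225, 88).
After β⁻: (225, 89).
After α: (221, 87).
Z = 87 is francium.

Fr-221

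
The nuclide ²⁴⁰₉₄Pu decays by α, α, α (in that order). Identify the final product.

Start: (A, Z) = (240, 94).
After α: (236, 92).
After α: (232, 90).
After α: (228, 88).
Z = 88 is radium.

Ra-228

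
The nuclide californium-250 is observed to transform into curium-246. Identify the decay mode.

alpha decay

ΔA = 246 − 250 = -4; ΔZ = 96 − 98 = -2.
A drops by 4 and Z drops by 2 — the signature of alpha emission.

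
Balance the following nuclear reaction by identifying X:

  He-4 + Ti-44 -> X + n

Cr-47

Conserve mass number: 4 + 44 = A + 1, so A = 47.
Conserve atomic number: 2 + 22 = Z + 0, so Z = 24.
Z = 24 is chromium, so the species is Cr-47.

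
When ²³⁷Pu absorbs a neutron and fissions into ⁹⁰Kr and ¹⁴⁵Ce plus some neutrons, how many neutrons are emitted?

3

Conserve mass number: 238 = 90 + 145 + k, so k = 238 − 235 = 3.
Check atomic number: 94 = 36 + 58 + 0 = 94. ✓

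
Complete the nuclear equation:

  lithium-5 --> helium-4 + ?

proton

Conserve mass number: 5 = 4 + A, so A = 1.
Conserve atomic number: 3 = 2 + Z, so Z = 1.
A = 1 and Z = 1 is hydrogen-1 — a proton.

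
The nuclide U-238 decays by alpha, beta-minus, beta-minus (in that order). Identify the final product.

Start: (A, Z) = (238, 92).
After α: (234, 90).
After β⁻: (234, 91).
After β⁻: (234, 92).
Z = 92 is uranium.

U-234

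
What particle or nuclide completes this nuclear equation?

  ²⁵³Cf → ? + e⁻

Es-253

Conserve mass number: 253 = A + 0, so A = 253.
Conserve atomic number: 98 = Z − 1, so Z = 99.
Z = 99 is einsteinium, so the species is ²⁵³Es.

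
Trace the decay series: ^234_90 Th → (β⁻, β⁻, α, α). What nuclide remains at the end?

Start: (A, Z) = (234, 90).
After β⁻: (234, 91).
After β⁻: (234, 92).
After α: (230, 90).
After α: (226, 88).
Z = 88 is radium.

Ra-226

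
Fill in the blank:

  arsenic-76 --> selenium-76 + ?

Conserve mass number: 76 = 76 + A, so A = 0.
Conserve atomic number: 33 = 34 + Z, so Z = -1.
A = 0 and Z = -1 is e⁻ — a beta-minus particle.

beta-minus particle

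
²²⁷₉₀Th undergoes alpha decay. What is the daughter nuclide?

Ra-223

Alpha decay: mass number changes by -4, atomic number by -2.
A: 227 − 4 = 223; Z: 90 − 2 = 88.
Z = 88 is radium, so the daughter is ²²³₈₈Ra.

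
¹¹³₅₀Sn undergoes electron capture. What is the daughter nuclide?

Electron capture: mass number changes by +0, atomic number by -1.
A: 113 = 113; Z: 50 − 1 = 49.
Z = 49 is indium, so the daughter is ¹¹³₄₉In.

In-113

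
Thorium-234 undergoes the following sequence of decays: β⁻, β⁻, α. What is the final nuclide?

Th-230

Start: (A, Z) = (234, 90).
After β⁻: (234, 91).
After β⁻: (234, 92).
After α: (230, 90).
Z = 90 is thorium.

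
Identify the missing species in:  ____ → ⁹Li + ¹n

Li-10

Conserve mass number: A = 9 + 1, so A = 10.
Conserve atomic number: Z = 3 + 0, so Z = 3.
Z = 3 is lithium, so the species is ¹⁰Li.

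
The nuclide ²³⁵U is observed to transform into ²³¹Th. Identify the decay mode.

alpha decay

ΔA = 231 − 235 = -4; ΔZ = 90 − 92 = -2.
A drops by 4 and Z drops by 2 — the signature of alpha emission.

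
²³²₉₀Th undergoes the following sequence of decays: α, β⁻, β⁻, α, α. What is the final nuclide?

Rn-220

Start: (A, Z) = (232, 90).
After α: (228, 88).
After β⁻: (228, 89).
After β⁻: (228, 90).
After α: (224, 88).
After α: (220, 86).
Z = 86 is radon.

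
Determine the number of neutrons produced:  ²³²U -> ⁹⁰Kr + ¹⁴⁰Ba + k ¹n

Conserve mass number: 232 = 90 + 140 + k, so k = 232 − 230 = 2.
Check atomic number: 92 = 36 + 56 + 0 = 92. ✓

2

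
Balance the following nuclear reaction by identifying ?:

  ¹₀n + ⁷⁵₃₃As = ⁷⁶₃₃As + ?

Conserve mass number: 1 + 75 = 76 + A, so A = 0.
Conserve atomic number: 0 + 33 = 33 + Z, so Z = 0.
A = 0 and Z = 0 is ⁰₀γ — a gamma ray.

gamma ray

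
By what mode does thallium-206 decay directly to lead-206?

beta-minus decay

ΔA = 206 − 206 = 0; ΔZ = 82 − 81 = +1.
A is unchanged and Z rises by 1 — a neutron has become a proton (β⁻ decay).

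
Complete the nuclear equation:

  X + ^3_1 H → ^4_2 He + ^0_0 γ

Conserve mass number: A + 3 = 4 + 0, so A = 1.
Conserve atomic number: Z + 1 = 2 + 0, so Z = 1.
A = 1 and Z = 1 is ^1_1 H — a proton.

proton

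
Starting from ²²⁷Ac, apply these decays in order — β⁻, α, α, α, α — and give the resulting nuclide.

Pb-211

Start: (A, Z) = (227, 89).
After β⁻: (227, 90).
After α: (223, 88).
After α: (219, 86).
After α: (215, 84).
After α: (211, 82).
Z = 82 is lead.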